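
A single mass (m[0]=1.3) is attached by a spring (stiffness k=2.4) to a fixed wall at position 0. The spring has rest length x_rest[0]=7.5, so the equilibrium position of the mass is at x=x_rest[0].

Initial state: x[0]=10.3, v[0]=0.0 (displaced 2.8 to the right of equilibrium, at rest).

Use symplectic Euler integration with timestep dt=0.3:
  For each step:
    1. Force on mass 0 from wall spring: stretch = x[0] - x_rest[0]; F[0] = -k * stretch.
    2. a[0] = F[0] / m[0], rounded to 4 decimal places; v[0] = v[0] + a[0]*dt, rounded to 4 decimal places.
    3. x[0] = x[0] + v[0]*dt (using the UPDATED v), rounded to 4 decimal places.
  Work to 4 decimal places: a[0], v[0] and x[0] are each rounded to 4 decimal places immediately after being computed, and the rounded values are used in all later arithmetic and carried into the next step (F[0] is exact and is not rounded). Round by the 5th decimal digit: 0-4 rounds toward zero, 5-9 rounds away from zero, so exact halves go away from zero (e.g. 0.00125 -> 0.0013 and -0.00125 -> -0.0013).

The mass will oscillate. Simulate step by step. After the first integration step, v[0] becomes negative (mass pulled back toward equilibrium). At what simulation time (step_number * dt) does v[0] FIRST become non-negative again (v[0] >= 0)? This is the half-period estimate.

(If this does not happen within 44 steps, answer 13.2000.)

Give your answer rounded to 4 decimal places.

Step 0: x=[10.3000] v=[0.0000]
Step 1: x=[9.8348] v=[-1.5508]
Step 2: x=[8.9816] v=[-2.8439]
Step 3: x=[7.8823] v=[-3.6645]
Step 4: x=[6.7194] v=[-3.8762]
Step 5: x=[5.6862] v=[-3.4439]
Step 6: x=[4.9544] v=[-2.4393]
Step 7: x=[4.6456] v=[-1.0294]
Step 8: x=[4.8111] v=[0.5515]
First v>=0 after going negative at step 8, time=2.4000

Answer: 2.4000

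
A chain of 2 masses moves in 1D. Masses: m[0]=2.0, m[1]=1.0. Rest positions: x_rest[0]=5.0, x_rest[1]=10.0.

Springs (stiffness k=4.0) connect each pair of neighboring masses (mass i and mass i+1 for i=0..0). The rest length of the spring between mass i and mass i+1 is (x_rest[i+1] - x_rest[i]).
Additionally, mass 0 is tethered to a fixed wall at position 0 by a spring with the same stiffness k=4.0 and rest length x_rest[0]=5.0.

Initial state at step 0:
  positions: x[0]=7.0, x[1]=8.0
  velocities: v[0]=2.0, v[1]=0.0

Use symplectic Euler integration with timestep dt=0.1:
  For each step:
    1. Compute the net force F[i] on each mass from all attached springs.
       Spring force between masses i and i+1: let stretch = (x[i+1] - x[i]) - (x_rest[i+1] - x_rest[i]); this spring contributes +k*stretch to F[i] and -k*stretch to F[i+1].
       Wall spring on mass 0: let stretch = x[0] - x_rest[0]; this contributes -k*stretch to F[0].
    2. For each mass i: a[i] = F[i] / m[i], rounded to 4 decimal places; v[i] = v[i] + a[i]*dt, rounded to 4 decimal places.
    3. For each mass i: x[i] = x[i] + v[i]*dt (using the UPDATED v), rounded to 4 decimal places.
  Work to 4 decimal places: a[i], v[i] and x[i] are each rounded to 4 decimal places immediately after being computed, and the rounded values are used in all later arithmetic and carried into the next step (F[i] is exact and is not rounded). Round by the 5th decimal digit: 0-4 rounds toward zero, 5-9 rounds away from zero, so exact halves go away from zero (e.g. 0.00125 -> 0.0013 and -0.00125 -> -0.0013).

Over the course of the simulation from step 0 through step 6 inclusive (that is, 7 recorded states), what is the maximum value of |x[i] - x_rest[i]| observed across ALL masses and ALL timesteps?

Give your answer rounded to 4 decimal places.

Step 0: x=[7.0000 8.0000] v=[2.0000 0.0000]
Step 1: x=[7.0800 8.1600] v=[0.8000 1.6000]
Step 2: x=[7.0400 8.4768] v=[-0.4000 3.1680]
Step 3: x=[6.8879 8.9361] v=[-1.5206 4.5933]
Step 4: x=[6.6391 9.5135] v=[-2.4885 5.7740]
Step 5: x=[6.3150 10.1759] v=[-3.2414 6.6242]
Step 6: x=[5.9418 10.8839] v=[-3.7322 7.0798]
Max displacement = 2.0800

Answer: 2.0800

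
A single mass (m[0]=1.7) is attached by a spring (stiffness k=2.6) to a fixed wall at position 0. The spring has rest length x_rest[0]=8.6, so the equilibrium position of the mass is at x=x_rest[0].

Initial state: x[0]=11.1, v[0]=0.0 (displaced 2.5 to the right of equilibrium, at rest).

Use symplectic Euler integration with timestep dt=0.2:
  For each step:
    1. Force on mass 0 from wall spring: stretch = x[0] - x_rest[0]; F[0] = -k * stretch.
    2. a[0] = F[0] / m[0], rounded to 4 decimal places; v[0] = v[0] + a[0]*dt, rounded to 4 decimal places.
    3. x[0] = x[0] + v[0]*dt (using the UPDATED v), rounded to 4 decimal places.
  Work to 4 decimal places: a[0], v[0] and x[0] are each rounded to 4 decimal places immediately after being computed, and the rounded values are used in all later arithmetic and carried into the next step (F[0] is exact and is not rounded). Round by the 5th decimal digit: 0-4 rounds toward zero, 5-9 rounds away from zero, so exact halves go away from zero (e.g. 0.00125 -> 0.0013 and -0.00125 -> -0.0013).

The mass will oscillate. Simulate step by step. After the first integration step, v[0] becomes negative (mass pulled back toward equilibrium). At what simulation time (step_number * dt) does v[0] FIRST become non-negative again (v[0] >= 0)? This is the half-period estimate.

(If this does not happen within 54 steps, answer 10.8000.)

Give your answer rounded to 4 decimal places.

Step 0: x=[11.1000] v=[0.0000]
Step 1: x=[10.9471] v=[-0.7647]
Step 2: x=[10.6506] v=[-1.4826]
Step 3: x=[10.2286] v=[-2.1098]
Step 4: x=[9.7070] v=[-2.6080]
Step 5: x=[9.1177] v=[-2.9466]
Step 6: x=[8.4967] v=[-3.1050]
Step 7: x=[7.8820] v=[-3.0734]
Step 8: x=[7.3112] v=[-2.8538]
Step 9: x=[6.8193] v=[-2.4596]
Step 10: x=[6.4363] v=[-1.9149]
Step 11: x=[6.1857] v=[-1.2531]
Step 12: x=[6.0828] v=[-0.5146]
Step 13: x=[6.1339] v=[0.2554]
First v>=0 after going negative at step 13, time=2.6000

Answer: 2.6000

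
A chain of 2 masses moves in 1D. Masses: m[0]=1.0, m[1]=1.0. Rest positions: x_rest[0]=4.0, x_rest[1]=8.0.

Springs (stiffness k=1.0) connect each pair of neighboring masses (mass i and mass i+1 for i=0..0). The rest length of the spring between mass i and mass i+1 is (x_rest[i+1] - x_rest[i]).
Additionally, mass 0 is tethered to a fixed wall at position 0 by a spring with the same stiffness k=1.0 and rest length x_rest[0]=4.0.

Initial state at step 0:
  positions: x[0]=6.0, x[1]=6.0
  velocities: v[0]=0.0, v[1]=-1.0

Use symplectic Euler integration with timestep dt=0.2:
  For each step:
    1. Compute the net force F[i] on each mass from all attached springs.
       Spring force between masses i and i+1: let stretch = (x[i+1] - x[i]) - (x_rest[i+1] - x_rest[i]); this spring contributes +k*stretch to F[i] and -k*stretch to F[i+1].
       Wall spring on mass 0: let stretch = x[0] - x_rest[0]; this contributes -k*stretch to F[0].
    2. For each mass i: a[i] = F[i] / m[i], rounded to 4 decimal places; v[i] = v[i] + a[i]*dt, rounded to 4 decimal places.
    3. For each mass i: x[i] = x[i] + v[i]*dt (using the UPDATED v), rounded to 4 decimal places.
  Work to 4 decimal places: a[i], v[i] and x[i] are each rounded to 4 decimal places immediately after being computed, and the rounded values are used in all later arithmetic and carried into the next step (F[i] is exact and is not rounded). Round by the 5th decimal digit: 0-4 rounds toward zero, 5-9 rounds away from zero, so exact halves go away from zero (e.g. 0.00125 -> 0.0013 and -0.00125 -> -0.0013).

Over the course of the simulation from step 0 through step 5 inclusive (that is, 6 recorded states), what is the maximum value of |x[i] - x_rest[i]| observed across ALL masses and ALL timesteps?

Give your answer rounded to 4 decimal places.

Step 0: x=[6.0000 6.0000] v=[0.0000 -1.0000]
Step 1: x=[5.7600 5.9600] v=[-1.2000 -0.2000]
Step 2: x=[5.2976 6.0720] v=[-2.3120 0.5600]
Step 3: x=[4.6543 6.3130] v=[-3.2166 1.2051]
Step 4: x=[3.8912 6.6477] v=[-3.8157 1.6734]
Step 5: x=[3.0827 7.0321] v=[-4.0426 1.9221]
Max displacement = 2.0400

Answer: 2.0400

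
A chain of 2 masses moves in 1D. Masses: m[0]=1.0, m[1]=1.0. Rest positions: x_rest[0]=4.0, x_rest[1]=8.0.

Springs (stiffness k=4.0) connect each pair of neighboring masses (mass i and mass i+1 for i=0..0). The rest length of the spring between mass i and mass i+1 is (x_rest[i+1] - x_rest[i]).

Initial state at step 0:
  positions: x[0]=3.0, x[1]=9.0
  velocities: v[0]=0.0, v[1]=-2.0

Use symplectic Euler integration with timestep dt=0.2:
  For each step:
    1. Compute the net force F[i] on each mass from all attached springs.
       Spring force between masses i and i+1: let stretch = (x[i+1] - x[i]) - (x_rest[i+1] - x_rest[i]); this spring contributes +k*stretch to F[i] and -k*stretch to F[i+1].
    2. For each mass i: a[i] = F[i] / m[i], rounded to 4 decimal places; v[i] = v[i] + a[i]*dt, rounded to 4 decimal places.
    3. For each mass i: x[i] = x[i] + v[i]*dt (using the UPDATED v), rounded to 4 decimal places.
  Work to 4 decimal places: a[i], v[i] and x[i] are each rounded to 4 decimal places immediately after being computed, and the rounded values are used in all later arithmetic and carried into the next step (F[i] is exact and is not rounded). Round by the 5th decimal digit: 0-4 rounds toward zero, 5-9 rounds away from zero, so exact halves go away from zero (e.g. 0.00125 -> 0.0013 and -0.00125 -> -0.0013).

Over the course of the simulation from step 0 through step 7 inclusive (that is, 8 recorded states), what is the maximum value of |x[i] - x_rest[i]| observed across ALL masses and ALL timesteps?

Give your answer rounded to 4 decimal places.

Step 0: x=[3.0000 9.0000] v=[0.0000 -2.0000]
Step 1: x=[3.3200 8.2800] v=[1.6000 -3.6000]
Step 2: x=[3.7936 7.4064] v=[2.3680 -4.3680]
Step 3: x=[4.2052 6.5948] v=[2.0582 -4.0582]
Step 4: x=[4.3592 6.0408] v=[0.7699 -2.7699]
Step 5: x=[4.1422 5.8578] v=[-1.0848 -0.9152]
Step 6: x=[3.5597 6.0403] v=[-2.9123 0.9123]
Step 7: x=[2.7341 6.4659] v=[-4.1278 2.1278]
Max displacement = 2.1422

Answer: 2.1422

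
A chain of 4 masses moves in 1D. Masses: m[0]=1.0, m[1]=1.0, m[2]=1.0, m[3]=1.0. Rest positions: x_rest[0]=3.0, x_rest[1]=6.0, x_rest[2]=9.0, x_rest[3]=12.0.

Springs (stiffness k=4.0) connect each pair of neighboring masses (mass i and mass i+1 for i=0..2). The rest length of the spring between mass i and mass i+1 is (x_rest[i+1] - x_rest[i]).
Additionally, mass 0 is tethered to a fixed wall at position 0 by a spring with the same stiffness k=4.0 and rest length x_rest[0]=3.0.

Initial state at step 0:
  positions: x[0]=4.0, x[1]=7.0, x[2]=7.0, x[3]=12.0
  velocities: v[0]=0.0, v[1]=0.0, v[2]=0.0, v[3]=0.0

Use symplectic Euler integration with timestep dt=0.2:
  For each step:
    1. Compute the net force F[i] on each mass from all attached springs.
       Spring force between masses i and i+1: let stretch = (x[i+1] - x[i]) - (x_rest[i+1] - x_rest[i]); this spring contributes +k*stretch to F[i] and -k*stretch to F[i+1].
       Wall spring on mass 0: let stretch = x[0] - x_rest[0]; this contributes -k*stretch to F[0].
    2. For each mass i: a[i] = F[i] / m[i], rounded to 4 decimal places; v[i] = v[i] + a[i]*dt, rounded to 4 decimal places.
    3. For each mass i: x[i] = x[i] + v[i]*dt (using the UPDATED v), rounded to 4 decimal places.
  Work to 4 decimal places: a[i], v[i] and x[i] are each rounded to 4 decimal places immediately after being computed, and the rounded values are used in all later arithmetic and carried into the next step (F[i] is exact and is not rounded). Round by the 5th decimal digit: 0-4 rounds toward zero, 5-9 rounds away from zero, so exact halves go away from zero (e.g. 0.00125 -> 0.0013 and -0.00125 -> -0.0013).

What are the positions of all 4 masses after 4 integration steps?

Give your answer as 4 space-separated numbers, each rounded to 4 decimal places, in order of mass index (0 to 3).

Step 0: x=[4.0000 7.0000 7.0000 12.0000] v=[0.0000 0.0000 0.0000 0.0000]
Step 1: x=[3.8400 6.5200 7.8000 11.6800] v=[-0.8000 -2.4000 4.0000 -1.6000]
Step 2: x=[3.4944 5.8160 9.0160 11.2192] v=[-1.7280 -3.5200 6.0800 -2.3040]
Step 3: x=[2.9612 5.2525 10.0725 10.8859] v=[-2.6662 -2.8173 5.2826 -1.6666]
Step 4: x=[2.3208 5.0936 10.4880 10.9024] v=[-3.2021 -0.7943 2.0773 0.0827]

Answer: 2.3208 5.0936 10.4880 10.9024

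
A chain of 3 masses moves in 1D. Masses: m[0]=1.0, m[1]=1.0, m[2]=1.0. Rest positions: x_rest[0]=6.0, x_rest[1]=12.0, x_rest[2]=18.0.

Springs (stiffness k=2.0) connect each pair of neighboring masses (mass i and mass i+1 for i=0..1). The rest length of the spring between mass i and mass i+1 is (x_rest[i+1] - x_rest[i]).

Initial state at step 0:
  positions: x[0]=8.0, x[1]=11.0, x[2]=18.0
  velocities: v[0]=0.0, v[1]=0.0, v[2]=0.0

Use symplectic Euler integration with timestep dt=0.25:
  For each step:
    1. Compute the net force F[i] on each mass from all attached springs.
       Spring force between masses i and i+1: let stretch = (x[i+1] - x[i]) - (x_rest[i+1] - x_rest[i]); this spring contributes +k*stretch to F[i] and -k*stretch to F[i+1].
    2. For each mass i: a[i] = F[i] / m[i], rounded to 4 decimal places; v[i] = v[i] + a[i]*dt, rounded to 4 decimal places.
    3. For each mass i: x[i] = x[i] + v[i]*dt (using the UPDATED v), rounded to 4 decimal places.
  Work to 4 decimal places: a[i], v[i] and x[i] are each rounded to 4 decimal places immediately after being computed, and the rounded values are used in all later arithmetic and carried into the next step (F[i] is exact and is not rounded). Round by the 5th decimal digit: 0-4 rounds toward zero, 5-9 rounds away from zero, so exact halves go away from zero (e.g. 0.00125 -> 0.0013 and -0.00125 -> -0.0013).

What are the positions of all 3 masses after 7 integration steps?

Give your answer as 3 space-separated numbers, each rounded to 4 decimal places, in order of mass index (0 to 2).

Step 0: x=[8.0000 11.0000 18.0000] v=[0.0000 0.0000 0.0000]
Step 1: x=[7.6250 11.5000 17.8750] v=[-1.5000 2.0000 -0.5000]
Step 2: x=[6.9844 12.3125 17.7031] v=[-2.5625 3.2500 -0.6875]
Step 3: x=[6.2598 13.1328 17.6074] v=[-2.8985 3.2813 -0.3828]
Step 4: x=[5.6443 13.6533 17.7024] v=[-2.4620 2.0821 0.3799]
Step 5: x=[5.2799 13.6789 18.0413] v=[-1.4575 0.1022 1.3554]
Step 6: x=[5.2154 13.1999 18.5849] v=[-0.2580 -1.9161 2.1742]
Step 7: x=[5.3990 12.3959 19.2053] v=[0.7343 -3.2159 2.4817]

Answer: 5.3990 12.3959 19.2053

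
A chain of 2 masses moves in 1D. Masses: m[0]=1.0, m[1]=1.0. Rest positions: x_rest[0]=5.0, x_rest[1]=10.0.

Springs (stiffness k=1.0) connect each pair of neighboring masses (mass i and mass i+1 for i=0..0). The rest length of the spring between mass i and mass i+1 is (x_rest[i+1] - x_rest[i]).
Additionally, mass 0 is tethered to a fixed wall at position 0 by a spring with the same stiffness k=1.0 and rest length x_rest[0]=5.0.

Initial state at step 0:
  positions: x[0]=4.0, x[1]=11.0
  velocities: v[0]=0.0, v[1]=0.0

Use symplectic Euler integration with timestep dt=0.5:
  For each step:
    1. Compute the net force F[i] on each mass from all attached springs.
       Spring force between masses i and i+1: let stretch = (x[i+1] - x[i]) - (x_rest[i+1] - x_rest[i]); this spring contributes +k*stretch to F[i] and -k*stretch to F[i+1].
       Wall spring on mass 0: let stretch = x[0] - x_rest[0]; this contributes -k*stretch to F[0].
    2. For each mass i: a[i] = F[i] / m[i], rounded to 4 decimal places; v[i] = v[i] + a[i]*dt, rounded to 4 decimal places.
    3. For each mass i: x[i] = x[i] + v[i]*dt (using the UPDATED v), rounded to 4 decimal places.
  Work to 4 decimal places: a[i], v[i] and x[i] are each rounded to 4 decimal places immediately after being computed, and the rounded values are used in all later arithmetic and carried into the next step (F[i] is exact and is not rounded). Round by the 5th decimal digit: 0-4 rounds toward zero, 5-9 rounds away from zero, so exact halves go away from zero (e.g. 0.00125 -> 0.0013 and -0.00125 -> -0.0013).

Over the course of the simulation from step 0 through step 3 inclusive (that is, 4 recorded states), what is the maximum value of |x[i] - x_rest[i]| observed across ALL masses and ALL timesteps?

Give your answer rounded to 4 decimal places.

Answer: 1.3282

Derivation:
Step 0: x=[4.0000 11.0000] v=[0.0000 0.0000]
Step 1: x=[4.7500 10.5000] v=[1.5000 -1.0000]
Step 2: x=[5.7500 9.8125] v=[2.0000 -1.3750]
Step 3: x=[6.3282 9.3594] v=[1.1563 -0.9063]
Max displacement = 1.3282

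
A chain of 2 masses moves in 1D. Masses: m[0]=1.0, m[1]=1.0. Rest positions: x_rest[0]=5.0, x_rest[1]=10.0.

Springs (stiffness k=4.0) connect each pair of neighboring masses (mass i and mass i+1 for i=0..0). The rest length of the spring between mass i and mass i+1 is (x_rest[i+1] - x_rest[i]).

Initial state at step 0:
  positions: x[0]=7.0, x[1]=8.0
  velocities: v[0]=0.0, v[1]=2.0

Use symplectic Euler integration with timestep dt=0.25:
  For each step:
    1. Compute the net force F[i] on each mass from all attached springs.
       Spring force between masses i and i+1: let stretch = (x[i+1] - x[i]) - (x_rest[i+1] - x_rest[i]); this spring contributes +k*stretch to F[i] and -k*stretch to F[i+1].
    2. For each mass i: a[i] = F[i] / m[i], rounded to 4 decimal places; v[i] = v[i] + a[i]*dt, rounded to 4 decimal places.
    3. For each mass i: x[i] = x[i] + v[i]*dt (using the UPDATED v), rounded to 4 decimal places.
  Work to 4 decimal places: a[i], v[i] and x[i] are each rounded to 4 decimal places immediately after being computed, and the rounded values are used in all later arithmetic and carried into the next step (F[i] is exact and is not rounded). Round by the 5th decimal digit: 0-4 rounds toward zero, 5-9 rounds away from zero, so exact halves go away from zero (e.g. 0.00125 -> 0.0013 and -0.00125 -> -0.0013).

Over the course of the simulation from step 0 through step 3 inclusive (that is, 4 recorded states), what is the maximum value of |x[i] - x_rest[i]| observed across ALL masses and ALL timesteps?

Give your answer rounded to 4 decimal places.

Step 0: x=[7.0000 8.0000] v=[0.0000 2.0000]
Step 1: x=[6.0000 9.5000] v=[-4.0000 6.0000]
Step 2: x=[4.6250 11.3750] v=[-5.5000 7.5000]
Step 3: x=[3.6875 12.8125] v=[-3.7500 5.7500]
Max displacement = 2.8125

Answer: 2.8125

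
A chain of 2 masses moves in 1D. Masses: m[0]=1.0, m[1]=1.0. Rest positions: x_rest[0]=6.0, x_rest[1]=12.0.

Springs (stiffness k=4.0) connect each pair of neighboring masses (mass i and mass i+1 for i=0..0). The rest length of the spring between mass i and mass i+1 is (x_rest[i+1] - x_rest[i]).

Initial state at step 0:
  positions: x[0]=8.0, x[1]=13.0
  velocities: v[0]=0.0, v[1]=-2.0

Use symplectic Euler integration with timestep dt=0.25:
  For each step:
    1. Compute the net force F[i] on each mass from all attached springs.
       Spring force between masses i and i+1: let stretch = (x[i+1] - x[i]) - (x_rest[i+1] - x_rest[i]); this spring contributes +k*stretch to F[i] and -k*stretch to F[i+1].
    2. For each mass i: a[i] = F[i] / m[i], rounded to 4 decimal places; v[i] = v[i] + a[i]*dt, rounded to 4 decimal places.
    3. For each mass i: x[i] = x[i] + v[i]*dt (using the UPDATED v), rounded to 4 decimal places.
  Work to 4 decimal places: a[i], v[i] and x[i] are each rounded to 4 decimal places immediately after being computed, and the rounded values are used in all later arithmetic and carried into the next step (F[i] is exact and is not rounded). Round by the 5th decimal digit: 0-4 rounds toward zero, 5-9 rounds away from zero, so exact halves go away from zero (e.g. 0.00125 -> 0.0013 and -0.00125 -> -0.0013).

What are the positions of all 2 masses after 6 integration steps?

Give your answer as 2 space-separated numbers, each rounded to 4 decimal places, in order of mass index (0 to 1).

Answer: 5.6407 12.3594

Derivation:
Step 0: x=[8.0000 13.0000] v=[0.0000 -2.0000]
Step 1: x=[7.7500 12.7500] v=[-1.0000 -1.0000]
Step 2: x=[7.2500 12.7500] v=[-2.0000 0.0000]
Step 3: x=[6.6250 12.8750] v=[-2.5000 0.5000]
Step 4: x=[6.0625 12.9375] v=[-2.2500 0.2500]
Step 5: x=[5.7188 12.7813] v=[-1.3750 -0.6250]
Step 6: x=[5.6407 12.3594] v=[-0.3125 -1.6875]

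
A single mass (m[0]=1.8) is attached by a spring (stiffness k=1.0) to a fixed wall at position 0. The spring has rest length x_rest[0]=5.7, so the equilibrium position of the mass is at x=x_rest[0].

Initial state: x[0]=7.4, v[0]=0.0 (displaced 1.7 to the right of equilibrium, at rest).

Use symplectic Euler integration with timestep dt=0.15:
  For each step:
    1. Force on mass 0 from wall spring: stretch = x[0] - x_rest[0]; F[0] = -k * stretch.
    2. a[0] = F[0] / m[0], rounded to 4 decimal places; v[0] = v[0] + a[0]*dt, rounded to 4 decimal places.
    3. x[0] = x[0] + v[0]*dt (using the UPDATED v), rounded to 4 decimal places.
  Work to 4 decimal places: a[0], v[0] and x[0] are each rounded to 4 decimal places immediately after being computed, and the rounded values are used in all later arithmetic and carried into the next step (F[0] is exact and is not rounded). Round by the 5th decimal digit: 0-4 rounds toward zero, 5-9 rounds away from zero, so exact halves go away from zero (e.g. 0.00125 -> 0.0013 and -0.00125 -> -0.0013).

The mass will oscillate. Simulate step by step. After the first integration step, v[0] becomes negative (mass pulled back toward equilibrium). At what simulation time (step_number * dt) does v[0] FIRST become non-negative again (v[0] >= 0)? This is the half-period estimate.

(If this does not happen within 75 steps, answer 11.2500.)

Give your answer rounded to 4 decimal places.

Step 0: x=[7.4000] v=[0.0000]
Step 1: x=[7.3787] v=[-0.1417]
Step 2: x=[7.3365] v=[-0.2816]
Step 3: x=[7.2738] v=[-0.4180]
Step 4: x=[7.1914] v=[-0.5491]
Step 5: x=[7.0904] v=[-0.6734]
Step 6: x=[6.9720] v=[-0.7893]
Step 7: x=[6.8377] v=[-0.8953]
Step 8: x=[6.6892] v=[-0.9901]
Step 9: x=[6.5283] v=[-1.0725]
Step 10: x=[6.3571] v=[-1.1415]
Step 11: x=[6.1777] v=[-1.1963]
Step 12: x=[5.9923] v=[-1.2361]
Step 13: x=[5.8032] v=[-1.2605]
Step 14: x=[5.6128] v=[-1.2691]
Step 15: x=[5.4235] v=[-1.2618]
Step 16: x=[5.2377] v=[-1.2388]
Step 17: x=[5.0577] v=[-1.2003]
Step 18: x=[4.8857] v=[-1.1468]
Step 19: x=[4.7239] v=[-1.0789]
Step 20: x=[4.5743] v=[-0.9976]
Step 21: x=[4.4387] v=[-0.9038]
Step 22: x=[4.3189] v=[-0.7987]
Step 23: x=[4.2164] v=[-0.6836]
Step 24: x=[4.1324] v=[-0.5600]
Step 25: x=[4.0680] v=[-0.4294]
Step 26: x=[4.0240] v=[-0.2934]
Step 27: x=[4.0009] v=[-0.1537]
Step 28: x=[3.9991] v=[-0.0121]
Step 29: x=[4.0185] v=[0.1296]
First v>=0 after going negative at step 29, time=4.3500

Answer: 4.3500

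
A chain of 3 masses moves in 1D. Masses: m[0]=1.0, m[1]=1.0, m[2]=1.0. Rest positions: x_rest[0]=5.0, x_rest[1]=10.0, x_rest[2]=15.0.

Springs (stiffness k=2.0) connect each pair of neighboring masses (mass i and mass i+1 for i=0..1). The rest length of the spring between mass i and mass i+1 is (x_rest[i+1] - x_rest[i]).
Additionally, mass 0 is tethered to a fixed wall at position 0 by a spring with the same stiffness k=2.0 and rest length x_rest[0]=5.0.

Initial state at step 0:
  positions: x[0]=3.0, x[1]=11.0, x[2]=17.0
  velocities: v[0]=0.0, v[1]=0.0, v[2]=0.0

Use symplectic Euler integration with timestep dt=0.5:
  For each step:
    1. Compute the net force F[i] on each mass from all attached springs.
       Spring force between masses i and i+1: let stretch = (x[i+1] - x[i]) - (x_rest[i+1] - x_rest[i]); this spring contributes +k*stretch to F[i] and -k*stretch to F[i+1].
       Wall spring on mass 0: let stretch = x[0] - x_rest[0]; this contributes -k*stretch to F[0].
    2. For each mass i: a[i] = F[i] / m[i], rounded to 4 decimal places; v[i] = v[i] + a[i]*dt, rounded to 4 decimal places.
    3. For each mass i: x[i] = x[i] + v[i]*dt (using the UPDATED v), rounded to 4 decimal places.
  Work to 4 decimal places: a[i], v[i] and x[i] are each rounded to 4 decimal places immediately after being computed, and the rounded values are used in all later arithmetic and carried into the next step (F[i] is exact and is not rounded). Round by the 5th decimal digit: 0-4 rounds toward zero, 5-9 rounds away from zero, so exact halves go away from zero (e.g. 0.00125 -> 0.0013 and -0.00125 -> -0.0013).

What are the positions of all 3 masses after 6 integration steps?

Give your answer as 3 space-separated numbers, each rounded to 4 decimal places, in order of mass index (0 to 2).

Answer: 3.8594 7.7188 16.4376

Derivation:
Step 0: x=[3.0000 11.0000 17.0000] v=[0.0000 0.0000 0.0000]
Step 1: x=[5.5000 10.0000 16.5000] v=[5.0000 -2.0000 -1.0000]
Step 2: x=[7.5000 10.0000 15.2500] v=[4.0000 0.0000 -2.5000]
Step 3: x=[7.0000 11.3750 13.8750] v=[-1.0000 2.7500 -2.7500]
Step 4: x=[5.1875 11.8125 13.7500] v=[-3.6250 0.8750 -0.2500]
Step 5: x=[4.0938 9.9063 15.1563] v=[-2.1875 -3.8125 2.8125]
Step 6: x=[3.8594 7.7188 16.4376] v=[-0.4688 -4.3750 2.5625]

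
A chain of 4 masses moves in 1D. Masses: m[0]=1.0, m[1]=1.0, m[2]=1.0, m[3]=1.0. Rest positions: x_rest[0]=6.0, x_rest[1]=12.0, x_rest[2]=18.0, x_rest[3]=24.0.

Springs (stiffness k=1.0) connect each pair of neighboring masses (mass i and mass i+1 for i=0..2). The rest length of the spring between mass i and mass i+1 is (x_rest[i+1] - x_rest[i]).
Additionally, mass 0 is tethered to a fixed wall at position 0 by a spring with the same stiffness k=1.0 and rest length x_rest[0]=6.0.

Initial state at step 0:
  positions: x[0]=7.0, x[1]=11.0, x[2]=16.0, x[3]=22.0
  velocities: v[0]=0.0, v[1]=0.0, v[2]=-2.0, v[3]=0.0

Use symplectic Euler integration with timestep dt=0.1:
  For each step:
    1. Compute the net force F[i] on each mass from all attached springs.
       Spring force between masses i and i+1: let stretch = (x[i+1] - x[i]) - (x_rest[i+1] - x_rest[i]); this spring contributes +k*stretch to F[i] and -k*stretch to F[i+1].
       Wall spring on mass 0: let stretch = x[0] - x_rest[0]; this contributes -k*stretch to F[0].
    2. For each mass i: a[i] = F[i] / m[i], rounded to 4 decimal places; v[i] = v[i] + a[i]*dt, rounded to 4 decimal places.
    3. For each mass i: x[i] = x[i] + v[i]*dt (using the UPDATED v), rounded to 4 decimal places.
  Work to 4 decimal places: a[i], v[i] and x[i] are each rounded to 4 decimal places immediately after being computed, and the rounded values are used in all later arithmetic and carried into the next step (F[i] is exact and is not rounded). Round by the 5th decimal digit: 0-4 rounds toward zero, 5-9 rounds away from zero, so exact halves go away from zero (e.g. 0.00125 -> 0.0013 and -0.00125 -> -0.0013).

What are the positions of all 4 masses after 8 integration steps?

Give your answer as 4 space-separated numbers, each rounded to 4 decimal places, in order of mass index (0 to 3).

Answer: 6.0543 11.1335 15.0457 21.8667

Derivation:
Step 0: x=[7.0000 11.0000 16.0000 22.0000] v=[0.0000 0.0000 -2.0000 0.0000]
Step 1: x=[6.9700 11.0100 15.8100 22.0000] v=[-0.3000 0.1000 -1.9000 0.0000]
Step 2: x=[6.9107 11.0276 15.6339 21.9981] v=[-0.5930 0.1760 -1.7610 -0.0190]
Step 3: x=[6.8235 11.0501 15.4754 21.9926] v=[-0.8724 0.2249 -1.5852 -0.0554]
Step 4: x=[6.7103 11.0746 15.3378 21.9819] v=[-1.1321 0.2448 -1.3760 -0.1071]
Step 5: x=[6.5736 11.0981 15.2240 21.9648] v=[-1.3667 0.2347 -1.1379 -0.1715]
Step 6: x=[6.4164 11.1176 15.1364 21.9402] v=[-1.5716 0.1948 -0.8764 -0.2456]
Step 7: x=[6.2421 11.1303 15.0766 21.9076] v=[-1.7431 0.1266 -0.5979 -0.3260]
Step 8: x=[6.0543 11.1335 15.0457 21.8667] v=[-1.8785 0.0324 -0.3094 -0.4091]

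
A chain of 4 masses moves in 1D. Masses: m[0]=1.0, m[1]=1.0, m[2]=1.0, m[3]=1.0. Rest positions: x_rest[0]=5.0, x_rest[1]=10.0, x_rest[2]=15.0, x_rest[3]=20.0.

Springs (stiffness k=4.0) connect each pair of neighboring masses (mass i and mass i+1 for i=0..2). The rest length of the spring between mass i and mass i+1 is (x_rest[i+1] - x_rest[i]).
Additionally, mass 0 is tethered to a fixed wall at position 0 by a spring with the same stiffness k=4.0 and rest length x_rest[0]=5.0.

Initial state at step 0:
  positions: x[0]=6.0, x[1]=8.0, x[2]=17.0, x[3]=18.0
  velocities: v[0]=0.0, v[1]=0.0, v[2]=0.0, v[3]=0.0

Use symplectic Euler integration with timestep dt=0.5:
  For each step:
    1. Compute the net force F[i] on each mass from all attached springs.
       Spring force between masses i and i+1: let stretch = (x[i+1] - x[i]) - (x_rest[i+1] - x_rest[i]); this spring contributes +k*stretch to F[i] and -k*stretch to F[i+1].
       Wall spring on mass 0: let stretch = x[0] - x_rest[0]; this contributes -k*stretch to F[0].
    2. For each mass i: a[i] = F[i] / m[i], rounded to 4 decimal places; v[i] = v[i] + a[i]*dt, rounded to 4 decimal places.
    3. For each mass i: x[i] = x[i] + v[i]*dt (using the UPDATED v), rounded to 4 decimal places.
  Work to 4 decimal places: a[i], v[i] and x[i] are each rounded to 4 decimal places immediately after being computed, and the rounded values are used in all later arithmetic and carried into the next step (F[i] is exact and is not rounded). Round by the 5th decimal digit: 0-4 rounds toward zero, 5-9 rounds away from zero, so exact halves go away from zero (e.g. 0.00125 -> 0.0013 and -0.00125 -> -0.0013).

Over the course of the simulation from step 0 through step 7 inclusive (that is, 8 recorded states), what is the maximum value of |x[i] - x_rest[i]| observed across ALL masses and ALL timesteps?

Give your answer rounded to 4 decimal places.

Step 0: x=[6.0000 8.0000 17.0000 18.0000] v=[0.0000 0.0000 0.0000 0.0000]
Step 1: x=[2.0000 15.0000 9.0000 22.0000] v=[-8.0000 14.0000 -16.0000 8.0000]
Step 2: x=[9.0000 3.0000 20.0000 18.0000] v=[14.0000 -24.0000 22.0000 -8.0000]
Step 3: x=[1.0000 14.0000 12.0000 21.0000] v=[-16.0000 22.0000 -16.0000 6.0000]
Step 4: x=[5.0000 10.0000 15.0000 20.0000] v=[8.0000 -8.0000 6.0000 -2.0000]
Step 5: x=[9.0000 6.0000 18.0000 19.0000] v=[8.0000 -8.0000 6.0000 -2.0000]
Step 6: x=[1.0000 17.0000 10.0000 22.0000] v=[-16.0000 22.0000 -16.0000 6.0000]
Step 7: x=[8.0000 5.0000 21.0000 18.0000] v=[14.0000 -24.0000 22.0000 -8.0000]
Max displacement = 7.0000

Answer: 7.0000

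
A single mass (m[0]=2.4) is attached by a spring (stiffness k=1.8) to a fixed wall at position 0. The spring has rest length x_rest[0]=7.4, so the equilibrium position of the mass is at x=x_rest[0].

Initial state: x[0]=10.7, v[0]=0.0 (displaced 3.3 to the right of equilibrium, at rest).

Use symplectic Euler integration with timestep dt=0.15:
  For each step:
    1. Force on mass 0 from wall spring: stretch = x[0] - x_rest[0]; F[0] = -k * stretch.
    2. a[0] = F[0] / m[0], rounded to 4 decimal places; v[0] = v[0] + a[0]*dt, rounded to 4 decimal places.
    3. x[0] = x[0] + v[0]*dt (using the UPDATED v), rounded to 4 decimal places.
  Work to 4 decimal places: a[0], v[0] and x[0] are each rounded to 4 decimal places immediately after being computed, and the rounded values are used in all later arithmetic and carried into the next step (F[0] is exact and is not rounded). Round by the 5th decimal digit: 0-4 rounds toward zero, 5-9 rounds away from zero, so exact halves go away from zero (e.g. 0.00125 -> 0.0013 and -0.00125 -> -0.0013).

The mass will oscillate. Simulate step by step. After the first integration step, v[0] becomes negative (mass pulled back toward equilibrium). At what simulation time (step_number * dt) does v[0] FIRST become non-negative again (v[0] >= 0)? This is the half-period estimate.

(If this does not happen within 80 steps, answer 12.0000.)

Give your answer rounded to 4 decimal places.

Step 0: x=[10.7000] v=[0.0000]
Step 1: x=[10.6443] v=[-0.3713]
Step 2: x=[10.5339] v=[-0.7363]
Step 3: x=[10.3706] v=[-1.0889]
Step 4: x=[10.1571] v=[-1.4231]
Step 5: x=[9.8971] v=[-1.7333]
Step 6: x=[9.5950] v=[-2.0142]
Step 7: x=[9.2558] v=[-2.2611]
Step 8: x=[8.8853] v=[-2.4699]
Step 9: x=[8.4898] v=[-2.6370]
Step 10: x=[8.0759] v=[-2.7596]
Step 11: x=[7.6506] v=[-2.8356]
Step 12: x=[7.2210] v=[-2.8638]
Step 13: x=[6.7944] v=[-2.8437]
Step 14: x=[6.3781] v=[-2.7756]
Step 15: x=[5.9790] v=[-2.6606]
Step 16: x=[5.6039] v=[-2.5007]
Step 17: x=[5.2591] v=[-2.2986]
Step 18: x=[4.9504] v=[-2.0577]
Step 19: x=[4.6831] v=[-1.7821]
Step 20: x=[4.4616] v=[-1.4764]
Step 21: x=[4.2897] v=[-1.1458]
Step 22: x=[4.1703] v=[-0.7959]
Step 23: x=[4.1054] v=[-0.4326]
Step 24: x=[4.0961] v=[-0.0620]
Step 25: x=[4.1426] v=[0.3097]
First v>=0 after going negative at step 25, time=3.7500

Answer: 3.7500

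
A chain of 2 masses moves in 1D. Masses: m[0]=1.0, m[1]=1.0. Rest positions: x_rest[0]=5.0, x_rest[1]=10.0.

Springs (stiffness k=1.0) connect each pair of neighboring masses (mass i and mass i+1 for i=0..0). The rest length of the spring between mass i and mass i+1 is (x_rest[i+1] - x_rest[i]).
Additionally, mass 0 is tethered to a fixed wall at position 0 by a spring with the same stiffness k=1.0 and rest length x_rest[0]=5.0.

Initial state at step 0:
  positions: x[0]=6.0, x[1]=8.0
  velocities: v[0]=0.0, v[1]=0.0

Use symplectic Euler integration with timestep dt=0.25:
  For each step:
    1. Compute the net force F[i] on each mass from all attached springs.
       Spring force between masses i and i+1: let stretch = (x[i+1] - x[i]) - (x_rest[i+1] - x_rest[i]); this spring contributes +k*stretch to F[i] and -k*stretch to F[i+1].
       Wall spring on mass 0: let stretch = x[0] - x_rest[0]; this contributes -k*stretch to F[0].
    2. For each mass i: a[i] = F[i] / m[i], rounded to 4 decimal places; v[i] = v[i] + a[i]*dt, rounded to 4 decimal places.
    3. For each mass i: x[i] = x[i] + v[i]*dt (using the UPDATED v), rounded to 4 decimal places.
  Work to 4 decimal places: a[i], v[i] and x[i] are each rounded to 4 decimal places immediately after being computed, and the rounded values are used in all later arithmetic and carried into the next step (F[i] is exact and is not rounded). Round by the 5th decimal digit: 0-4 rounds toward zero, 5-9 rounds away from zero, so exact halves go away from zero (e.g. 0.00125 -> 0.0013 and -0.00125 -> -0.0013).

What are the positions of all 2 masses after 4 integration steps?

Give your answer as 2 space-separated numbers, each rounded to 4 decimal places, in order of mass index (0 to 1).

Answer: 4.0962 9.4949

Derivation:
Step 0: x=[6.0000 8.0000] v=[0.0000 0.0000]
Step 1: x=[5.7500 8.1875] v=[-1.0000 0.7500]
Step 2: x=[5.2930 8.5352] v=[-1.8281 1.3906]
Step 3: x=[4.7078 8.9927] v=[-2.3408 1.8301]
Step 4: x=[4.0962 9.4949] v=[-2.4465 2.0089]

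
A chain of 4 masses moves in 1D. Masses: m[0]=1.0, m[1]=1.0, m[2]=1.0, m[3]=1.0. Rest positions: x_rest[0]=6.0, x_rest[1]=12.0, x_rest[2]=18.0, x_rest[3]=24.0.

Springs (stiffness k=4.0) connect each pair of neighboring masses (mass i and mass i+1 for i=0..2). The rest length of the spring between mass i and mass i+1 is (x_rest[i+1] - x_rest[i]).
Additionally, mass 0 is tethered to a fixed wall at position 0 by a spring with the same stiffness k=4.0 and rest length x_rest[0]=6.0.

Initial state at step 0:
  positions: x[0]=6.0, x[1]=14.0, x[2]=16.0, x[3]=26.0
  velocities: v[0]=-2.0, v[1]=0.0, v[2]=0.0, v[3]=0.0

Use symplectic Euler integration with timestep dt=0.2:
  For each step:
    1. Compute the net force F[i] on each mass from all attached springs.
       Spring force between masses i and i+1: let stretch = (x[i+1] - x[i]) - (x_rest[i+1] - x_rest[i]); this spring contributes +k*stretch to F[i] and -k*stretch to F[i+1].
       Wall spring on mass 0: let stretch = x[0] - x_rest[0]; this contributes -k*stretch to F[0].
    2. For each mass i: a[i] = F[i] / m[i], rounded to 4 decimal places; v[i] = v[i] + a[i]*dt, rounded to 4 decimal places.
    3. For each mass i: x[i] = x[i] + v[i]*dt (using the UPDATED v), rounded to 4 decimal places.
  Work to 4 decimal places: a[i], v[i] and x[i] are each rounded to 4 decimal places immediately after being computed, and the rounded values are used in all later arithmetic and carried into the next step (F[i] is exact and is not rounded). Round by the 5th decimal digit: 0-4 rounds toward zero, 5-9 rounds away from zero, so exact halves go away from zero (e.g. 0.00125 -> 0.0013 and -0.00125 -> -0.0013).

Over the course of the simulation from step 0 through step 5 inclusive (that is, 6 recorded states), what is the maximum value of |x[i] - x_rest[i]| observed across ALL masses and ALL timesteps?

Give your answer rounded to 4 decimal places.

Answer: 3.0401

Derivation:
Step 0: x=[6.0000 14.0000 16.0000 26.0000] v=[-2.0000 0.0000 0.0000 0.0000]
Step 1: x=[5.9200 13.0400 17.2800 25.3600] v=[-0.4000 -4.8000 6.4000 -3.2000]
Step 2: x=[6.0320 11.6192 19.1744 24.3872] v=[0.5600 -7.1040 9.4720 -4.8640]
Step 3: x=[6.0728 10.5133 20.6940 23.5404] v=[0.2042 -5.5296 7.5981 -4.2342]
Step 4: x=[5.8525 10.3258 21.0401 23.1981] v=[-1.1016 -0.9374 1.7307 -1.7113]
Step 5: x=[5.4115 11.1369 20.0172 23.4706] v=[-2.2050 4.0554 -5.1143 1.3623]
Max displacement = 3.0401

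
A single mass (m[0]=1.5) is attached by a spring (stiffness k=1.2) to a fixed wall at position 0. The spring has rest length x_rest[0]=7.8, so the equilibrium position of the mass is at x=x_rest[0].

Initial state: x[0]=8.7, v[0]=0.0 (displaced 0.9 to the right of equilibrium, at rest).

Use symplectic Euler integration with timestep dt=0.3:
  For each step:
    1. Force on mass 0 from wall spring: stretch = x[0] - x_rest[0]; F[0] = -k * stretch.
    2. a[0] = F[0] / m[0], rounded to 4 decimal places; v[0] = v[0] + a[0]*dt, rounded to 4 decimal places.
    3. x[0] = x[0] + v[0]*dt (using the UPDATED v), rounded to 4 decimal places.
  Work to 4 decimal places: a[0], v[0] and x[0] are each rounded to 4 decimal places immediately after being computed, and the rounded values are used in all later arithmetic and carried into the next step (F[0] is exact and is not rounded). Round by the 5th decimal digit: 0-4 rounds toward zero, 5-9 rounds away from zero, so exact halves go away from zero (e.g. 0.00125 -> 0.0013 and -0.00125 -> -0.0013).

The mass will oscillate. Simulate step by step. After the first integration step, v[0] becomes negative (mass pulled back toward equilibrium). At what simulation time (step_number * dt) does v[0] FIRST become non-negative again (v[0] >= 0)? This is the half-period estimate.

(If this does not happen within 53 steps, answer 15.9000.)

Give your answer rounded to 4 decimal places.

Step 0: x=[8.7000] v=[0.0000]
Step 1: x=[8.6352] v=[-0.2160]
Step 2: x=[8.5103] v=[-0.4165]
Step 3: x=[8.3342] v=[-0.5870]
Step 4: x=[8.1196] v=[-0.7152]
Step 5: x=[7.8820] v=[-0.7919]
Step 6: x=[7.6385] v=[-0.8116]
Step 7: x=[7.4067] v=[-0.7728]
Step 8: x=[7.2032] v=[-0.6784]
Step 9: x=[7.0426] v=[-0.5352]
Step 10: x=[6.9366] v=[-0.3534]
Step 11: x=[6.8927] v=[-0.1462]
Step 12: x=[6.9142] v=[0.0715]
First v>=0 after going negative at step 12, time=3.6000

Answer: 3.6000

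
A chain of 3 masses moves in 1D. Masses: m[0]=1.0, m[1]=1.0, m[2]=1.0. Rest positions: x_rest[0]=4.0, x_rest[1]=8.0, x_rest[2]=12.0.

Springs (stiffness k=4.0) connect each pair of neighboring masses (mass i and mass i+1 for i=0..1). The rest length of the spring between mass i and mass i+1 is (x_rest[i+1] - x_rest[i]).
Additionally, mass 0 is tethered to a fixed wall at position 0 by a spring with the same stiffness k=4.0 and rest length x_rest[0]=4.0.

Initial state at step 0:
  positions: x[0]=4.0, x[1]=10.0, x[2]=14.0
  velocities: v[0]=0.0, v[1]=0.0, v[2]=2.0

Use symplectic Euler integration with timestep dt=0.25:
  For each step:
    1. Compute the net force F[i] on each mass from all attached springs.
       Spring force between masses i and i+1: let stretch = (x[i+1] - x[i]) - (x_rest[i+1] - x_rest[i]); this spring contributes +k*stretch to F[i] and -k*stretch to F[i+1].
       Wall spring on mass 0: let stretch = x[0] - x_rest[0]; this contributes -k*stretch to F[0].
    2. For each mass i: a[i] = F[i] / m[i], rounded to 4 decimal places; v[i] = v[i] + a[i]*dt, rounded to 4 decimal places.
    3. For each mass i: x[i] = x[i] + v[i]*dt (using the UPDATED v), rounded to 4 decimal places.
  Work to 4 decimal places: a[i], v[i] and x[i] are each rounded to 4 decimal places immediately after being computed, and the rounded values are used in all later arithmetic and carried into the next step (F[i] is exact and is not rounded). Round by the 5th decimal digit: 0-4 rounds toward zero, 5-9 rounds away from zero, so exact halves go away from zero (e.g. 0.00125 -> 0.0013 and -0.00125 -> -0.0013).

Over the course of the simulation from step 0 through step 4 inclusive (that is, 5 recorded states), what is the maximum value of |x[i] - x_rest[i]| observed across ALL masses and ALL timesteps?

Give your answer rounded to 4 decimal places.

Answer: 2.7500

Derivation:
Step 0: x=[4.0000 10.0000 14.0000] v=[0.0000 0.0000 2.0000]
Step 1: x=[4.5000 9.5000 14.5000] v=[2.0000 -2.0000 2.0000]
Step 2: x=[5.1250 9.0000 14.7500] v=[2.5000 -2.0000 1.0000]
Step 3: x=[5.4375 8.9688 14.5625] v=[1.2500 -0.1250 -0.7500]
Step 4: x=[5.2735 9.4532 13.9766] v=[-0.6562 1.9374 -2.3437]
Max displacement = 2.7500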